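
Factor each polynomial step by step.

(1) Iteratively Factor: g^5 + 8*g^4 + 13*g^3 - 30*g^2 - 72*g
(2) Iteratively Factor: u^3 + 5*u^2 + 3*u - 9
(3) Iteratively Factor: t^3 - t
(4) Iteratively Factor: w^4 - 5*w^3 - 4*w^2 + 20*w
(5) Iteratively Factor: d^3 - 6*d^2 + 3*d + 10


(1) = (g + 3)*(g^4 + 5*g^3 - 2*g^2 - 24*g) = (g - 2)*(g + 3)*(g^3 + 7*g^2 + 12*g) = (g - 2)*(g + 3)^2*(g^2 + 4*g) = g*(g - 2)*(g + 3)^2*(g + 4)
(2) = (u + 3)*(u^2 + 2*u - 3) = (u - 1)*(u + 3)*(u + 3)
(3) = (t)*(t^2 - 1) = t*(t + 1)*(t - 1)
(4) = (w - 5)*(w^3 - 4*w) = (w - 5)*(w - 2)*(w^2 + 2*w) = w*(w - 5)*(w - 2)*(w + 2)
(5) = (d - 2)*(d^2 - 4*d - 5) = (d - 5)*(d - 2)*(d + 1)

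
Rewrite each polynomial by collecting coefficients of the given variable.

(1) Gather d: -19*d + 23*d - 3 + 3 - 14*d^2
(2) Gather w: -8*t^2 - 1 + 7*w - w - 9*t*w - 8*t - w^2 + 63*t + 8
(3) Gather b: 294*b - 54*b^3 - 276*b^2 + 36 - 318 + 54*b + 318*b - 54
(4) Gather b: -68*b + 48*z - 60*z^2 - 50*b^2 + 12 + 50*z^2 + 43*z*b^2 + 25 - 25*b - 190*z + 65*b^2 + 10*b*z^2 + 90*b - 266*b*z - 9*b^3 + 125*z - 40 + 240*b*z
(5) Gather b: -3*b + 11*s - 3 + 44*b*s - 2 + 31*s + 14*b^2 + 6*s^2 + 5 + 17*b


(1) = -14*d^2 + 4*d
(2) = -8*t^2 + 55*t - w^2 + w*(6 - 9*t) + 7
(3) = -54*b^3 - 276*b^2 + 666*b - 336
(4) = -9*b^3 + b^2*(43*z + 15) + b*(10*z^2 - 26*z - 3) - 10*z^2 - 17*z - 3
(5) = 14*b^2 + b*(44*s + 14) + 6*s^2 + 42*s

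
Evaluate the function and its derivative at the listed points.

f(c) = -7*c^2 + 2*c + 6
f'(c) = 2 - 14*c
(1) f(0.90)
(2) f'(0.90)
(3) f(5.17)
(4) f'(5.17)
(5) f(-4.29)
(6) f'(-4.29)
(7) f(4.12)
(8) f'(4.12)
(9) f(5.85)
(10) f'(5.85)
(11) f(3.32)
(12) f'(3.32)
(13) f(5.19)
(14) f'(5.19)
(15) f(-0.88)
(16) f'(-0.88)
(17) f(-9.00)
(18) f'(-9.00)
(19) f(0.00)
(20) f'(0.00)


(1) = 2.13
(2) = -10.60
(3) = -170.76
(4) = -70.38
(5) = -131.41
(6) = 62.06
(7) = -104.58
(8) = -55.68
(9) = -221.86
(10) = -79.90
(11) = -64.52
(12) = -44.48
(13) = -172.17
(14) = -70.66
(15) = -1.18
(16) = 14.32
(17) = -579.00
(18) = 128.00
(19) = 6.00
(20) = 2.00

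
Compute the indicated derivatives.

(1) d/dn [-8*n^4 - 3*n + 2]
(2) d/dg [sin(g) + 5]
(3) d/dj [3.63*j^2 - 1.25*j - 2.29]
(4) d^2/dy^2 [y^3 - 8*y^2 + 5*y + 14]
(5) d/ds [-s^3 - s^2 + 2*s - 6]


(1) = -32*n^3 - 3
(2) = cos(g)
(3) = 7.26*j - 1.25
(4) = 6*y - 16
(5) = -3*s^2 - 2*s + 2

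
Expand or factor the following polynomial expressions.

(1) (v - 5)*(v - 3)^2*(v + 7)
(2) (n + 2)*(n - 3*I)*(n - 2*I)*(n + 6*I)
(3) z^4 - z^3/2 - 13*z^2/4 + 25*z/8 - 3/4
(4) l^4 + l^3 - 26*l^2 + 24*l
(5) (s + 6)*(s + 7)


(1) = v^4 - 4*v^3 - 38*v^2 + 228*v - 315
(2) = n^4 + 2*n^3 + I*n^3 + 24*n^2 + 2*I*n^2 + 48*n - 36*I*n - 72*I
(3) = (z - 3/2)*(z - 1/2)^2*(z + 2)
(4) = l*(l - 4)*(l - 1)*(l + 6)
(5) = s^2 + 13*s + 42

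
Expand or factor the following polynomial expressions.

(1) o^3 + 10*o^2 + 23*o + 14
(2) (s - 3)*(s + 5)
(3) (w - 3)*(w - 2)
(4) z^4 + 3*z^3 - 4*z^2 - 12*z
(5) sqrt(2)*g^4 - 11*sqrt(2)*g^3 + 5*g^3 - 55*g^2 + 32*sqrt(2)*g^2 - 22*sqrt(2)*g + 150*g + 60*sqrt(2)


(1) = (o + 1)*(o + 2)*(o + 7)
(2) = s^2 + 2*s - 15
(3) = w^2 - 5*w + 6
(4) = z*(z - 2)*(z + 2)*(z + 3)
(5) = (g - 6)*(g - 5)*(g + 2*sqrt(2))*(sqrt(2)*g + 1)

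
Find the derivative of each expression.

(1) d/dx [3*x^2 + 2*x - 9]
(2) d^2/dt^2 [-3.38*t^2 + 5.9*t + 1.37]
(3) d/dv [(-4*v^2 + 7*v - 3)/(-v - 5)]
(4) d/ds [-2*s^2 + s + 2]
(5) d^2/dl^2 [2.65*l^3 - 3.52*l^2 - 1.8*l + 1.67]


(1) = 6*x + 2
(2) = -6.76000000000000
(3) = 2*(2*v^2 + 20*v - 19)/(v^2 + 10*v + 25)
(4) = 1 - 4*s
(5) = 15.9*l - 7.04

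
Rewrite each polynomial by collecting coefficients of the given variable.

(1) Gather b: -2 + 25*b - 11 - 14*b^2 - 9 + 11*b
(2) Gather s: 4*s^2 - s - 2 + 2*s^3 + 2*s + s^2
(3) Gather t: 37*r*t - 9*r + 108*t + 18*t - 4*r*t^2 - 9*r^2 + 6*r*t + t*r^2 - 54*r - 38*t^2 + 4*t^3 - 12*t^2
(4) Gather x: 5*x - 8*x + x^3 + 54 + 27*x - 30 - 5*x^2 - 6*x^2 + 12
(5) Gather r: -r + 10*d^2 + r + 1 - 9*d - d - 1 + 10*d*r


(1) = -14*b^2 + 36*b - 22
(2) = 2*s^3 + 5*s^2 + s - 2
(3) = -9*r^2 - 63*r + 4*t^3 + t^2*(-4*r - 50) + t*(r^2 + 43*r + 126)
(4) = x^3 - 11*x^2 + 24*x + 36
(5) = 10*d^2 + 10*d*r - 10*d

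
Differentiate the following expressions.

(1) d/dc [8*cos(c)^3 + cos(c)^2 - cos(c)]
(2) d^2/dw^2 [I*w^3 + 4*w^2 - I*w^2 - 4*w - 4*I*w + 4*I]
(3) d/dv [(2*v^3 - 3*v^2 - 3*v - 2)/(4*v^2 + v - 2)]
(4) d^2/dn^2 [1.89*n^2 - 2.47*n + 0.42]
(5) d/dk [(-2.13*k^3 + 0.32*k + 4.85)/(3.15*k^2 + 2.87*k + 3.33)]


(1) = (-24*cos(c)^2 - 2*cos(c) + 1)*sin(c)
(2) = 6*I*w + 8 - 2*I
(3) = (8*v^4 + 4*v^3 - 3*v^2 + 28*v + 8)/(16*v^4 + 8*v^3 - 15*v^2 - 4*v + 4)
(4) = 3.78000000000000
(5) = (-6.7095*k^4 - 12.2262*k^3 - 22.2867*k^2 - 30.555*k - 12.8539)/(9.9225*k^4 + 18.081*k^3 + 29.2159*k^2 + 19.1142*k + 11.0889)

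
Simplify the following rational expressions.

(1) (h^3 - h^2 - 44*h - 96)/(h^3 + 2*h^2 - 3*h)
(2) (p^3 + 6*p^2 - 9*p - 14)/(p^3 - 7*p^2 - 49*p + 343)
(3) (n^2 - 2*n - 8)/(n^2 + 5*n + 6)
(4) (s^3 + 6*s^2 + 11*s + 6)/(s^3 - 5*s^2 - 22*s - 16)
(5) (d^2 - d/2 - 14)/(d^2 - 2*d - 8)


(1) = (h^2 - 4*h - 32)/(h^2 - h)
(2) = (p^2 - p - 2)/(p^2 - 14*p + 49)
(3) = (n - 4)/(n + 3)
(4) = (s + 3)/(s - 8)
(5) = (2*d + 7)/(2*d + 4)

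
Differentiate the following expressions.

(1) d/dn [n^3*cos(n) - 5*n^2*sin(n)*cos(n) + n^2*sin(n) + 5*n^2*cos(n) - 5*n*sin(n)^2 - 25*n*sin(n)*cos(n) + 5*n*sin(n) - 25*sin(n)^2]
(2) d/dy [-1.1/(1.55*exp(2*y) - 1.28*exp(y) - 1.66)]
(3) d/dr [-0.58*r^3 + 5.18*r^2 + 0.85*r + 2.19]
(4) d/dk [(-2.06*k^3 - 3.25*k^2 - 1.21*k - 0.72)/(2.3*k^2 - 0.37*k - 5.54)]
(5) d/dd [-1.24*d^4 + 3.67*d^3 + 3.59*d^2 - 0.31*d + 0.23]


(1) = -n^3*sin(n) - 5*n^2*sin(n) + 4*n^2*cos(n) - 5*n^2*cos(2*n) + 2*n*sin(n) - 10*n*sin(2*n) + 15*n*cos(n) - 25*n*cos(2*n) + 5*sin(n) - 75*sin(2*n)/2 + 5*cos(2*n)/2 - 5/2
(2) = (3.41*exp(y) - 1.408)*exp(y)/(-1.55*exp(2*y) + 1.28*exp(y) + 1.66)^2
(3) = -1.74*r^2 + 10.36*r + 0.85
(4) = (-4.738*k^4 + 1.5244*k^3 + 38.2227*k^2 + 39.322*k + 6.437)/(5.29*k^4 - 1.702*k^3 - 25.3471*k^2 + 4.0996*k + 30.6916)
(5) = -4.96*d^3 + 11.01*d^2 + 7.18*d - 0.31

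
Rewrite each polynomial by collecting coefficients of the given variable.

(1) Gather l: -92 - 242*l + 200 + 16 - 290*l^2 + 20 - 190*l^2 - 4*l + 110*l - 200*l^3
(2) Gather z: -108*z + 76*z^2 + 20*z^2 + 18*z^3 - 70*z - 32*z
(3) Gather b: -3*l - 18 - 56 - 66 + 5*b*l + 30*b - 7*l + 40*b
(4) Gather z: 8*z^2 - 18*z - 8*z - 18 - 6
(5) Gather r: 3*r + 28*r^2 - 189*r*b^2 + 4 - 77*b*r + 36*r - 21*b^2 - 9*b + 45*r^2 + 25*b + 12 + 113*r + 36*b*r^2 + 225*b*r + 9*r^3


(1) = -200*l^3 - 480*l^2 - 136*l + 144
(2) = 18*z^3 + 96*z^2 - 210*z
(3) = b*(5*l + 70) - 10*l - 140
(4) = 8*z^2 - 26*z - 24
(5) = -21*b^2 + 16*b + 9*r^3 + r^2*(36*b + 73) + r*(-189*b^2 + 148*b + 152) + 16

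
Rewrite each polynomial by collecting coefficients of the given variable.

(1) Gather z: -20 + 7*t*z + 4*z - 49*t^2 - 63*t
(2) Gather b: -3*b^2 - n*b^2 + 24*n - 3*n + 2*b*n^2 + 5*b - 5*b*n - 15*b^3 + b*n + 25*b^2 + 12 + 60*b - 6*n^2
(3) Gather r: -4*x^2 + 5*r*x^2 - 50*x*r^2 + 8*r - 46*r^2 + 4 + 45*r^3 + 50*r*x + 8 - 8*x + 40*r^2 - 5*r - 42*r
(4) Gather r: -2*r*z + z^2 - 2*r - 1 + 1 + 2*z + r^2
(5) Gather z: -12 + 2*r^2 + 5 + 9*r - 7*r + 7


(1) = -49*t^2 - 63*t + z*(7*t + 4) - 20
(2) = -15*b^3 + b^2*(22 - n) + b*(2*n^2 - 4*n + 65) - 6*n^2 + 21*n + 12
(3) = 45*r^3 + r^2*(-50*x - 6) + r*(5*x^2 + 50*x - 39) - 4*x^2 - 8*x + 12
(4) = r^2 + r*(-2*z - 2) + z^2 + 2*z
(5) = 2*r^2 + 2*r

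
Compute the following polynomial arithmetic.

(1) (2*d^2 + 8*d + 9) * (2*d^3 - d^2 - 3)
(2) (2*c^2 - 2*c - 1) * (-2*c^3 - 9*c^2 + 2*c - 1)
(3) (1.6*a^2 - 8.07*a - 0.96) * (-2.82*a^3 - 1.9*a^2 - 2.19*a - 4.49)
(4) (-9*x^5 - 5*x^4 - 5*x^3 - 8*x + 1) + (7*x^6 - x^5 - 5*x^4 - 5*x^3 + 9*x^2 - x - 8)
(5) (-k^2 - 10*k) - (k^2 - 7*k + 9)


(1) = 4*d^5 + 14*d^4 + 10*d^3 - 15*d^2 - 24*d - 27
(2) = -4*c^5 - 14*c^4 + 24*c^3 + 3*c^2 + 1
(3) = -4.512*a^5 + 19.7174*a^4 + 14.5362*a^3 + 12.3133*a^2 + 38.3367*a + 4.3104
(4) = 7*x^6 - 10*x^5 - 10*x^4 - 10*x^3 + 9*x^2 - 9*x - 7
(5) = -2*k^2 - 3*k - 9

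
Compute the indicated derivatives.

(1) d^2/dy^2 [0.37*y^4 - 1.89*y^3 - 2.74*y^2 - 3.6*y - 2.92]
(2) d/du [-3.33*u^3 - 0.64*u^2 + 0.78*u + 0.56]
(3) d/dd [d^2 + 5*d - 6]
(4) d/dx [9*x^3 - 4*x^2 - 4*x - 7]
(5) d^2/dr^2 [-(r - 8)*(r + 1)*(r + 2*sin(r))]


(1) = 4.44*y^2 - 11.34*y - 5.48
(2) = -9.99*u^2 - 1.28*u + 0.78
(3) = 2*d + 5
(4) = 27*x^2 - 8*x - 4
(5) = 2*r^2*sin(r) - 14*r*sin(r) - 8*r*cos(r) - 6*r - 20*sin(r) + 28*cos(r) + 14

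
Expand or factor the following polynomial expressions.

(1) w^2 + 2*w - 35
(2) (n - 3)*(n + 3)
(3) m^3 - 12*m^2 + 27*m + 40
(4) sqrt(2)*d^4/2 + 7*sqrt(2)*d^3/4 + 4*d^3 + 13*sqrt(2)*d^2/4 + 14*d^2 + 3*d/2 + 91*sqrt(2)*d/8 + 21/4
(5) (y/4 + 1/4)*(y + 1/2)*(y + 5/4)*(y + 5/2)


(1) = (w - 5)*(w + 7)
(2) = n^2 - 9
(3) = (m - 8)*(m - 5)*(m + 1)
(4) = (d + 7/2)*(d + sqrt(2)/2)*(d + 3*sqrt(2))*(sqrt(2)*d/2 + 1/2)
(5) = y^4/4 + 21*y^3/16 + 37*y^2/16 + 105*y/64 + 25/64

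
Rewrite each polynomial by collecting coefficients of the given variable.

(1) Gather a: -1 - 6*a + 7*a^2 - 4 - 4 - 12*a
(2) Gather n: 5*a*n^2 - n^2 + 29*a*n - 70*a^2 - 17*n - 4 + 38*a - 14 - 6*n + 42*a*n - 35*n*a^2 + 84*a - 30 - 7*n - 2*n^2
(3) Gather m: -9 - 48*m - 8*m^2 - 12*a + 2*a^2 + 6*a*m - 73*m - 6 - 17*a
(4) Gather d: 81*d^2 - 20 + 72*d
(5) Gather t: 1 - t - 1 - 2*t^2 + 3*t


(1) = 7*a^2 - 18*a - 9
(2) = -70*a^2 + 122*a + n^2*(5*a - 3) + n*(-35*a^2 + 71*a - 30) - 48
(3) = 2*a^2 - 29*a - 8*m^2 + m*(6*a - 121) - 15
(4) = 81*d^2 + 72*d - 20
(5) = -2*t^2 + 2*t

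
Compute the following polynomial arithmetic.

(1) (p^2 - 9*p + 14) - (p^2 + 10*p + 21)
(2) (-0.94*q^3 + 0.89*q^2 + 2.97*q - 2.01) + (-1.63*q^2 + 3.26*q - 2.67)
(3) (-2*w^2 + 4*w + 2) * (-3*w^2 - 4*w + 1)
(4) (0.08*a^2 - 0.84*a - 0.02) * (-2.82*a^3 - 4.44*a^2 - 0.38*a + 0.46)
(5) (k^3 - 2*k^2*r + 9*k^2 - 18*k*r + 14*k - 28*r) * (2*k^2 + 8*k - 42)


(1) = -19*p - 7
(2) = -0.94*q^3 - 0.74*q^2 + 6.23*q - 4.68
(3) = 6*w^4 - 4*w^3 - 24*w^2 - 4*w + 2
(4) = -0.2256*a^5 + 2.0136*a^4 + 3.7556*a^3 + 0.4448*a^2 - 0.3788*a - 0.0092
(5) = 2*k^5 - 4*k^4*r + 26*k^4 - 52*k^3*r + 58*k^3 - 116*k^2*r - 266*k^2 + 532*k*r - 588*k + 1176*r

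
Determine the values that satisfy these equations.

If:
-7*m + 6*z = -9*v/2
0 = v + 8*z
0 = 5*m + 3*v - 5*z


Then:
m = 0
v = 0
z = 0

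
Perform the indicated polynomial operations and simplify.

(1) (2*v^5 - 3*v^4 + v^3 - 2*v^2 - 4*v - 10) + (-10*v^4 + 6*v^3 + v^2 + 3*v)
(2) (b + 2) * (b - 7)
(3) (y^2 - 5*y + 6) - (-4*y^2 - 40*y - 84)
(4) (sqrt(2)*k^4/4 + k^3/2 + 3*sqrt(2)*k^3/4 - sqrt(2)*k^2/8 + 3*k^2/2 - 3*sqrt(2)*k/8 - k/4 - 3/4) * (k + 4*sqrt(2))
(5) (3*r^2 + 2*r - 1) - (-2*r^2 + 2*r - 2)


(1) = 2*v^5 - 13*v^4 + 7*v^3 - v^2 - v - 10
(2) = b^2 - 5*b - 14
(3) = 5*y^2 + 35*y + 90
(4) = sqrt(2)*k^5/4 + 3*sqrt(2)*k^4/4 + 5*k^4/2 + 15*sqrt(2)*k^3/8 + 15*k^3/2 - 5*k^2/4 + 45*sqrt(2)*k^2/8 - 15*k/4 - sqrt(2)*k - 3*sqrt(2)
(5) = 5*r^2 + 1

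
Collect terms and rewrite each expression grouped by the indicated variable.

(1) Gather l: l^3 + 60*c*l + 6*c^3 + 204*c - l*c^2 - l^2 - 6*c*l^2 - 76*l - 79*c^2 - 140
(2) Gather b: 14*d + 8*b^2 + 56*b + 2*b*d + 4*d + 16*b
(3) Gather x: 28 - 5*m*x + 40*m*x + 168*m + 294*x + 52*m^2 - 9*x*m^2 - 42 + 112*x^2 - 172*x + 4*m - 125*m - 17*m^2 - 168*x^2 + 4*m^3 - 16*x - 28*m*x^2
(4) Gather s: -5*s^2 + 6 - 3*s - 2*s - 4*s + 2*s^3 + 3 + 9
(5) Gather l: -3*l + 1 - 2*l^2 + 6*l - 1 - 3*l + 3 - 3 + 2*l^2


(1) = 6*c^3 - 79*c^2 + 204*c + l^3 + l^2*(-6*c - 1) + l*(-c^2 + 60*c - 76) - 140
(2) = 8*b^2 + b*(2*d + 72) + 18*d
(3) = 4*m^3 + 35*m^2 + 47*m + x^2*(-28*m - 56) + x*(-9*m^2 + 35*m + 106) - 14
(4) = 2*s^3 - 5*s^2 - 9*s + 18
(5) = 0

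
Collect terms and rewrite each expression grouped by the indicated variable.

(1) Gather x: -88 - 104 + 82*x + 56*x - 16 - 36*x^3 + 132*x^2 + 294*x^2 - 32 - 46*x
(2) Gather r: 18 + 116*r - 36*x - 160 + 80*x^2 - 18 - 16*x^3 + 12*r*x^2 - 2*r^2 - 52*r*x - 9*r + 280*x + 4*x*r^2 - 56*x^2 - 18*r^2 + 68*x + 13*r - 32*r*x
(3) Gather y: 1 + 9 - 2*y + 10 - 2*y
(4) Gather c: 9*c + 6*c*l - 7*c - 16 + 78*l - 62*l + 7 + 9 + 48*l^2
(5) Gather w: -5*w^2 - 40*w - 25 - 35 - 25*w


(1) = -36*x^3 + 426*x^2 + 92*x - 240
(2) = r^2*(4*x - 20) + r*(12*x^2 - 84*x + 120) - 16*x^3 + 24*x^2 + 312*x - 160
(3) = 20 - 4*y
(4) = c*(6*l + 2) + 48*l^2 + 16*l
(5) = -5*w^2 - 65*w - 60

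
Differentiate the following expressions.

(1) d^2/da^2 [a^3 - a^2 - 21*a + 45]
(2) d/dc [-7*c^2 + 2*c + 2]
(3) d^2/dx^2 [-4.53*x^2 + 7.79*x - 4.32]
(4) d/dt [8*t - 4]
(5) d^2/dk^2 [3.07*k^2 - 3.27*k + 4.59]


(1) = 6*a - 2
(2) = 2 - 14*c
(3) = -9.06000000000000
(4) = 8
(5) = 6.14000000000000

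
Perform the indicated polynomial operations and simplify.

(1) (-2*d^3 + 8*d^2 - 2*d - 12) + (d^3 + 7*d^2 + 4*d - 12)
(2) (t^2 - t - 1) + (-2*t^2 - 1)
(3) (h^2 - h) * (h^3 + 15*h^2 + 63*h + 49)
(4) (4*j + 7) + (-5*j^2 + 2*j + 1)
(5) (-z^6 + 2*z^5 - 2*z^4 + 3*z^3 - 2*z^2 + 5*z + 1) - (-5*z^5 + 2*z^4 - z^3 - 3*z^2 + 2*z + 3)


(1) = -d^3 + 15*d^2 + 2*d - 24
(2) = -t^2 - t - 2
(3) = h^5 + 14*h^4 + 48*h^3 - 14*h^2 - 49*h
(4) = -5*j^2 + 6*j + 8
(5) = -z^6 + 7*z^5 - 4*z^4 + 4*z^3 + z^2 + 3*z - 2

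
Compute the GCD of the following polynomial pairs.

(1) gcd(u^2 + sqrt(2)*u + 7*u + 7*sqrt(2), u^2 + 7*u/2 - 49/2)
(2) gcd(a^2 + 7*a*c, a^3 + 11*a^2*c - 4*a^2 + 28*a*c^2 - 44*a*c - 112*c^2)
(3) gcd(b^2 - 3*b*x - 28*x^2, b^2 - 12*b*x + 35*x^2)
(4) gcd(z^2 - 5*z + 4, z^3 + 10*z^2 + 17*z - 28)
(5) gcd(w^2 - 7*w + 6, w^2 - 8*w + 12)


(1) = gcd((u + 7)*(u + sqrt(2)), (u - 7/2)*(u + 7)) = u + 7
(2) = gcd(a*(a + 7*c), (a - 4)*(a + 4*c)*(a + 7*c)) = a + 7*c
(3) = -b + 7*x
(4) = z - 1
(5) = w - 6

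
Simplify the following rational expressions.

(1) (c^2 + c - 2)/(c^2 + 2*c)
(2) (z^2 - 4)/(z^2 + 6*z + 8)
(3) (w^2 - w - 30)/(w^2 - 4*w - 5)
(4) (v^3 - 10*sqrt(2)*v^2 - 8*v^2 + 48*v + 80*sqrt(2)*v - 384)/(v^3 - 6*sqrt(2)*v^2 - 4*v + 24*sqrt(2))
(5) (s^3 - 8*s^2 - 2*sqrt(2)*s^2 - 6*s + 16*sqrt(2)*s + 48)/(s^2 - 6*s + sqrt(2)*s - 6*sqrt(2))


(1) = (c - 1)/c
(2) = (z - 2)/(z + 4)
(3) = (w^2 - w - 30)/(w^2 - 4*w - 5)
(4) = (v^2 + v*(-8 - 4*sqrt(2)) + 32*sqrt(2))/(v^2 - 4)
(5) = (s^2 + s*(-8 - 3*sqrt(2)) + 24*sqrt(2))/(s - 6)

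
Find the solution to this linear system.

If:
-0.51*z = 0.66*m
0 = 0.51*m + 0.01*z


Then:
m = 0.00
z = 0.00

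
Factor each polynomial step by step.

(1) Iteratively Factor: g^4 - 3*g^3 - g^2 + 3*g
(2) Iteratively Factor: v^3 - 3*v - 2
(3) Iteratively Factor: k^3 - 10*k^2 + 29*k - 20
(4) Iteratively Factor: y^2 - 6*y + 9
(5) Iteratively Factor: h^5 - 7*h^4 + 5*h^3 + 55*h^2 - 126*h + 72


(1) = (g + 1)*(g^3 - 4*g^2 + 3*g) = (g - 1)*(g + 1)*(g^2 - 3*g) = g*(g - 1)*(g + 1)*(g - 3)
(2) = (v + 1)*(v^2 - v - 2) = (v - 2)*(v + 1)*(v + 1)
(3) = (k - 4)*(k^2 - 6*k + 5) = (k - 4)*(k - 1)*(k - 5)
(4) = (y - 3)*(y - 3)
(5) = (h + 3)*(h^4 - 10*h^3 + 35*h^2 - 50*h + 24) = (h - 4)*(h + 3)*(h^3 - 6*h^2 + 11*h - 6) = (h - 4)*(h - 2)*(h + 3)*(h^2 - 4*h + 3) = (h - 4)*(h - 3)*(h - 2)*(h + 3)*(h - 1)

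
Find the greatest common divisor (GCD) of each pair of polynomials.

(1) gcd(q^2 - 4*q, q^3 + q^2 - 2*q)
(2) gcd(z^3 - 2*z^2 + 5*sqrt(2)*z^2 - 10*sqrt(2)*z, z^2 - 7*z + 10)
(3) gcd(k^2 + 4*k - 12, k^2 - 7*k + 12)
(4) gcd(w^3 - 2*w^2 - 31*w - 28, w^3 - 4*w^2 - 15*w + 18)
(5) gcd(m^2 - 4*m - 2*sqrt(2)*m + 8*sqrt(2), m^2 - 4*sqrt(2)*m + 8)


(1) = gcd(q*(q - 4), q*(q - 1)*(q + 2)) = q
(2) = z - 2
(3) = gcd((k - 2)*(k + 6), (k - 4)*(k - 3)) = 1
(4) = 1
(5) = gcd((m - 4)*(m - 2*sqrt(2)), (m - 2*sqrt(2))^2) = m - 2*sqrt(2)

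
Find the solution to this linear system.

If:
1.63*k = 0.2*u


Then:
k = 0.122699386503067*u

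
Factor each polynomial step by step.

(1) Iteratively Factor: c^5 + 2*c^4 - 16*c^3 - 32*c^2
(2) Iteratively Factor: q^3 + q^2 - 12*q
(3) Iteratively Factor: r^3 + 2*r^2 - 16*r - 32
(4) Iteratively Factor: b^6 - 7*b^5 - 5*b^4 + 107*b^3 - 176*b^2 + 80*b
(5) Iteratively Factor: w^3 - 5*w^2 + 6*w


(1) = (c)*(c^4 + 2*c^3 - 16*c^2 - 32*c) = c*(c - 4)*(c^3 + 6*c^2 + 8*c) = c*(c - 4)*(c + 4)*(c^2 + 2*c) = c^2*(c - 4)*(c + 4)*(c + 2)
(2) = (q)*(q^2 + q - 12) = q*(q + 4)*(q - 3)
(3) = (r - 4)*(r^2 + 6*r + 8) = (r - 4)*(r + 2)*(r + 4)
(4) = (b - 1)*(b^5 - 6*b^4 - 11*b^3 + 96*b^2 - 80*b) = (b - 5)*(b - 1)*(b^4 - b^3 - 16*b^2 + 16*b) = (b - 5)*(b - 4)*(b - 1)*(b^3 + 3*b^2 - 4*b) = b*(b - 5)*(b - 4)*(b - 1)*(b^2 + 3*b - 4) = b*(b - 5)*(b - 4)*(b - 1)^2*(b + 4)
(5) = (w - 2)*(w^2 - 3*w) = (w - 3)*(w - 2)*(w)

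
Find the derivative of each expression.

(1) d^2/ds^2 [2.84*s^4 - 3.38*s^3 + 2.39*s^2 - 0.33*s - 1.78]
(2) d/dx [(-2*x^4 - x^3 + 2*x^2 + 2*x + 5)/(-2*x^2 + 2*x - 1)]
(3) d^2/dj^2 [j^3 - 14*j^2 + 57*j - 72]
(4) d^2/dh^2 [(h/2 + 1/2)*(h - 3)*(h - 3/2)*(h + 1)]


(1) = 34.08*s^2 - 20.28*s + 4.78
(2) = (8*x^5 - 10*x^4 + 4*x^3 + 11*x^2 + 16*x - 12)/(4*x^4 - 8*x^3 + 8*x^2 - 4*x + 1)
(3) = 6*j - 28
(4) = 6*h^2 - 15*h/2 - 7/2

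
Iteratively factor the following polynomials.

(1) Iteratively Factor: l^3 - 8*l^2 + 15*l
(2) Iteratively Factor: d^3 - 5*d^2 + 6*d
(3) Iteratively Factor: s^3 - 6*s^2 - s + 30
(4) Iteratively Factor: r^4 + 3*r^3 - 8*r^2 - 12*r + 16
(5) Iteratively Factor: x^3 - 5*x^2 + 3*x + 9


(1) = (l - 3)*(l^2 - 5*l) = (l - 5)*(l - 3)*(l)
(2) = (d - 2)*(d^2 - 3*d) = (d - 3)*(d - 2)*(d)
(3) = (s - 3)*(s^2 - 3*s - 10) = (s - 3)*(s + 2)*(s - 5)
(4) = (r - 1)*(r^3 + 4*r^2 - 4*r - 16) = (r - 2)*(r - 1)*(r^2 + 6*r + 8) = (r - 2)*(r - 1)*(r + 2)*(r + 4)
(5) = (x - 3)*(x^2 - 2*x - 3) = (x - 3)^2*(x + 1)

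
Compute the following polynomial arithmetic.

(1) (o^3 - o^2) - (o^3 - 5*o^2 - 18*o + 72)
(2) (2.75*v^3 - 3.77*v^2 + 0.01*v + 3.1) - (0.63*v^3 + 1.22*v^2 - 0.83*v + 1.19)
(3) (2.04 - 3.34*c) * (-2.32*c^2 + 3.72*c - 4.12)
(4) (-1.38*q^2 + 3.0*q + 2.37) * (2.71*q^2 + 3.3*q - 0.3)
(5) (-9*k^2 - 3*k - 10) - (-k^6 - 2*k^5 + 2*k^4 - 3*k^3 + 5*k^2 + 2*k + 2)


(1) = 4*o^2 + 18*o - 72
(2) = 2.12*v^3 - 4.99*v^2 + 0.84*v + 1.91
(3) = 7.7488*c^3 - 17.1576*c^2 + 21.3496*c - 8.4048
(4) = -3.7398*q^4 + 3.576*q^3 + 16.7367*q^2 + 6.921*q - 0.711
(5) = k^6 + 2*k^5 - 2*k^4 + 3*k^3 - 14*k^2 - 5*k - 12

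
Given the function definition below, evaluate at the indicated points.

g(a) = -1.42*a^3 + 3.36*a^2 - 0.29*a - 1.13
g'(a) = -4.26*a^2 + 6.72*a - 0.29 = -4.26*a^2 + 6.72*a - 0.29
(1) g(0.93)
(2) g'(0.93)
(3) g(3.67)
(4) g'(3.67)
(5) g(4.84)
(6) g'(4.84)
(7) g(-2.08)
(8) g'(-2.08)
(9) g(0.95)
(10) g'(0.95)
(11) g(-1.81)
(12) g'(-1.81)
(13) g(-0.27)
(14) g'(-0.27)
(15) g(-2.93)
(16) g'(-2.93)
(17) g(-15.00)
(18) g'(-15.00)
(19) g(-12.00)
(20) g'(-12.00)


(1) = 0.36
(2) = 2.28
(3) = -27.13
(4) = -33.01
(5) = -84.82
(6) = -67.56
(7) = 26.79
(8) = -32.70
(9) = 0.41
(10) = 2.25
(11) = 18.82
(12) = -26.41
(13) = -0.78
(14) = -2.41
(15) = 64.28
(16) = -56.55
(17) = 5551.72
(18) = -1059.59
(19) = 2939.95
(20) = -694.37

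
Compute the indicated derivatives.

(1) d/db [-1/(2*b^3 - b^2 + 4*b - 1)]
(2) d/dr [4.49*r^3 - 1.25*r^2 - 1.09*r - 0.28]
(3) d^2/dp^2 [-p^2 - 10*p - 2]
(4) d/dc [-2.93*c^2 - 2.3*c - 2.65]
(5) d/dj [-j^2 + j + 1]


(1) = 2*(3*b^2 - b + 2)/(2*b^3 - b^2 + 4*b - 1)^2
(2) = 13.47*r^2 - 2.5*r - 1.09
(3) = -2
(4) = -5.86*c - 2.3
(5) = 1 - 2*j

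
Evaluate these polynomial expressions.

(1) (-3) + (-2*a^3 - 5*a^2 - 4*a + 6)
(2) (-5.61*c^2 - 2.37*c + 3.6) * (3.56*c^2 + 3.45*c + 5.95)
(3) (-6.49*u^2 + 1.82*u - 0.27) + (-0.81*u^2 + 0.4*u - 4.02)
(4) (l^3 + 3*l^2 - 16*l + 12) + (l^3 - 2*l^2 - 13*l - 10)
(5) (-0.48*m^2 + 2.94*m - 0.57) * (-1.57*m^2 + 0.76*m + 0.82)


(1) = -2*a^3 - 5*a^2 - 4*a + 3
(2) = -19.9716*c^4 - 27.7917*c^3 - 28.74*c^2 - 1.6815*c + 21.42
(3) = -7.3*u^2 + 2.22*u - 4.29
(4) = 2*l^3 + l^2 - 29*l + 2
(5) = 0.7536*m^4 - 4.9806*m^3 + 2.7357*m^2 + 1.9776*m - 0.4674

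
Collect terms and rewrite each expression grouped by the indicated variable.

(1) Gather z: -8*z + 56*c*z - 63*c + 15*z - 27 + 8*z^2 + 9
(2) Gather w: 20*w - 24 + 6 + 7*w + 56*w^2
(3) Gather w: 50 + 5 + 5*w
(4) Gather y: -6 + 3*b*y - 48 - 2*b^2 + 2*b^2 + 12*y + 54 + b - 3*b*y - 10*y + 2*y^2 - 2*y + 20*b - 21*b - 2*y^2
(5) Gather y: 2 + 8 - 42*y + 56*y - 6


(1) = -63*c + 8*z^2 + z*(56*c + 7) - 18
(2) = 56*w^2 + 27*w - 18
(3) = 5*w + 55
(4) = 0
(5) = 14*y + 4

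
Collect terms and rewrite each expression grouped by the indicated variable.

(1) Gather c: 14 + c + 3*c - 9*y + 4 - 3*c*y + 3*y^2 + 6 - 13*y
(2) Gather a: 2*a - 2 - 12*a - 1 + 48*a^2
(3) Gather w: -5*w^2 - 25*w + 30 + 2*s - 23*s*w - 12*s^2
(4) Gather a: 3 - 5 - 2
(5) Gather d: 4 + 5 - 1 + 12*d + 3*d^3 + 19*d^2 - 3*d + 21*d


(1) = c*(4 - 3*y) + 3*y^2 - 22*y + 24
(2) = 48*a^2 - 10*a - 3
(3) = -12*s^2 + 2*s - 5*w^2 + w*(-23*s - 25) + 30
(4) = -4
(5) = 3*d^3 + 19*d^2 + 30*d + 8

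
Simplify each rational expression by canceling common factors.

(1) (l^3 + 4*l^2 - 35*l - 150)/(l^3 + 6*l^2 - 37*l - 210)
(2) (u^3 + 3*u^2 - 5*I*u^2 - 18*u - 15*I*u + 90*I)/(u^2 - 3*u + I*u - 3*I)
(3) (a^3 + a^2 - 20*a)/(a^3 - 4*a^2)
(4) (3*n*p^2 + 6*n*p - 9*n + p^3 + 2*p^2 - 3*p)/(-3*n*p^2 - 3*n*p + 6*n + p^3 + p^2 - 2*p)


(1) = (l + 5)/(l + 7)
(2) = (u^2 + u*(6 - 5*I) - 30*I)/(u + I)
(3) = (a + 5)/a
(4) = (3*n*p + 9*n + p^2 + 3*p)/(-3*n*p - 6*n + p^2 + 2*p)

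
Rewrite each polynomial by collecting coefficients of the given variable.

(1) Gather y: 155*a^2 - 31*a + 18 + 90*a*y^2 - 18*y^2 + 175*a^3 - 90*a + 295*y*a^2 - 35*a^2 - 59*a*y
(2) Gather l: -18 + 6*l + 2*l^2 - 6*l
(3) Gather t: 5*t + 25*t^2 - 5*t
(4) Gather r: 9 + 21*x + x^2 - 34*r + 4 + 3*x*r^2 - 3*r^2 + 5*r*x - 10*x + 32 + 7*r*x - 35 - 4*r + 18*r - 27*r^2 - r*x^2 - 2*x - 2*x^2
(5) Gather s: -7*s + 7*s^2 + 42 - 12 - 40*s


(1) = 175*a^3 + 120*a^2 - 121*a + y^2*(90*a - 18) + y*(295*a^2 - 59*a) + 18
(2) = 2*l^2 - 18
(3) = 25*t^2
(4) = r^2*(3*x - 30) + r*(-x^2 + 12*x - 20) - x^2 + 9*x + 10
(5) = 7*s^2 - 47*s + 30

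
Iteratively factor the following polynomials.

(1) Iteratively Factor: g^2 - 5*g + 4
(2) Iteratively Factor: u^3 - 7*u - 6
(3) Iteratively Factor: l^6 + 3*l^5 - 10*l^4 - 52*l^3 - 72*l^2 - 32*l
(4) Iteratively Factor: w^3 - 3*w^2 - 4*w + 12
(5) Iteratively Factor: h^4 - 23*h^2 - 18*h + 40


(1) = (g - 1)*(g - 4)
(2) = (u - 3)*(u^2 + 3*u + 2) = (u - 3)*(u + 1)*(u + 2)
(3) = (l)*(l^5 + 3*l^4 - 10*l^3 - 52*l^2 - 72*l - 32) = l*(l + 1)*(l^4 + 2*l^3 - 12*l^2 - 40*l - 32) = l*(l - 4)*(l + 1)*(l^3 + 6*l^2 + 12*l + 8) = l*(l - 4)*(l + 1)*(l + 2)*(l^2 + 4*l + 4) = l*(l - 4)*(l + 1)*(l + 2)^2*(l + 2)
(4) = (w - 2)*(w^2 - w - 6) = (w - 2)*(w + 2)*(w - 3)
(5) = (h - 1)*(h^3 + h^2 - 22*h - 40) = (h - 1)*(h + 4)*(h^2 - 3*h - 10) = (h - 5)*(h - 1)*(h + 4)*(h + 2)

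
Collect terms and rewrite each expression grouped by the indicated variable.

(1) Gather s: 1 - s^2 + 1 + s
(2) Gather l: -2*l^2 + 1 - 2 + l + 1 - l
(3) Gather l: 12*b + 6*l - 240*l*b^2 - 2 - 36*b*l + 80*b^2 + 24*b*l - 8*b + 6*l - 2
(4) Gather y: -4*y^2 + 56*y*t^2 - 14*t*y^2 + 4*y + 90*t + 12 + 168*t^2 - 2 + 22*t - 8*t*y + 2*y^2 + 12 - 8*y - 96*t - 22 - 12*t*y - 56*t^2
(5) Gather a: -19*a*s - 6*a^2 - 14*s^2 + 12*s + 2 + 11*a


(1) = -s^2 + s + 2
(2) = -2*l^2
(3) = 80*b^2 + 4*b + l*(-240*b^2 - 12*b + 12) - 4
(4) = 112*t^2 + 16*t + y^2*(-14*t - 2) + y*(56*t^2 - 20*t - 4)
(5) = -6*a^2 + a*(11 - 19*s) - 14*s^2 + 12*s + 2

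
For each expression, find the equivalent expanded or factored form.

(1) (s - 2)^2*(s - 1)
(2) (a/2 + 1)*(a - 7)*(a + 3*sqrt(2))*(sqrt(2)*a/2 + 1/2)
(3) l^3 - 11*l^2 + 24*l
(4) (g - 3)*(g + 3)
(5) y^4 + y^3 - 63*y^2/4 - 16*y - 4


(1) = s^3 - 5*s^2 + 8*s - 4
(2) = sqrt(2)*a^4/4 - 5*sqrt(2)*a^3/4 + 7*a^3/4 - 35*a^2/4 - 11*sqrt(2)*a^2/4 - 49*a/2 - 15*sqrt(2)*a/4 - 21*sqrt(2)/2
(3) = l*(l - 8)*(l - 3)
(4) = g^2 - 9
(5) = (y - 4)*(y + 1/2)^2*(y + 4)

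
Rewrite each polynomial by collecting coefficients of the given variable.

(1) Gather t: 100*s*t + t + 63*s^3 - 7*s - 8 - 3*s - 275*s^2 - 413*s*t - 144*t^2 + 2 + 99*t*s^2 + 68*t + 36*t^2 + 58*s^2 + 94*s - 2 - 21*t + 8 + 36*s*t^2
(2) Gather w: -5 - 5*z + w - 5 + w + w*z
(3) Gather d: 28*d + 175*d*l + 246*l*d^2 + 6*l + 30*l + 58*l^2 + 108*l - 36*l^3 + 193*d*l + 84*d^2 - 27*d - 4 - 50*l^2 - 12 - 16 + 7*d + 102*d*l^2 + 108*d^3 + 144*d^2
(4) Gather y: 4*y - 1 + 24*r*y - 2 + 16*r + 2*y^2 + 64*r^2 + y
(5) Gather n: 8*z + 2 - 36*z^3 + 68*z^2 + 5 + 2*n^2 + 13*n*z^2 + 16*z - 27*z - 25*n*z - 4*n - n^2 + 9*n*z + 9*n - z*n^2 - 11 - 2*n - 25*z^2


(1) = 63*s^3 - 217*s^2 + 84*s + t^2*(36*s - 108) + t*(99*s^2 - 313*s + 48)
(2) = w*(z + 2) - 5*z - 10
(3) = 108*d^3 + d^2*(246*l + 228) + d*(102*l^2 + 368*l + 8) - 36*l^3 + 8*l^2 + 144*l - 32
(4) = 64*r^2 + 16*r + 2*y^2 + y*(24*r + 5) - 3
(5) = n^2*(1 - z) + n*(13*z^2 - 16*z + 3) - 36*z^3 + 43*z^2 - 3*z - 4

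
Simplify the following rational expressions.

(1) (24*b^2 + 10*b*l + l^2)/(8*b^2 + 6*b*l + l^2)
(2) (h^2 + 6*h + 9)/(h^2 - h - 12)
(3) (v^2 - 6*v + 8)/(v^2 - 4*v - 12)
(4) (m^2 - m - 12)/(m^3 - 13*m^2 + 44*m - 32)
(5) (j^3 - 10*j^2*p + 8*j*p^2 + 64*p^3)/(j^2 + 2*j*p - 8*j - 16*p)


(1) = (6*b + l)/(2*b + l)
(2) = (h + 3)/(h - 4)
(3) = (v^2 - 6*v + 8)/(v^2 - 4*v - 12)
(4) = (m + 3)/(m^2 - 9*m + 8)
(5) = (j^2 - 12*j*p + 32*p^2)/(j - 8)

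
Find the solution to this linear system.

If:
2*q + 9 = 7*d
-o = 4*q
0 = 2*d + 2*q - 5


Then:
d = 14/9
o = -34/9
q = 17/18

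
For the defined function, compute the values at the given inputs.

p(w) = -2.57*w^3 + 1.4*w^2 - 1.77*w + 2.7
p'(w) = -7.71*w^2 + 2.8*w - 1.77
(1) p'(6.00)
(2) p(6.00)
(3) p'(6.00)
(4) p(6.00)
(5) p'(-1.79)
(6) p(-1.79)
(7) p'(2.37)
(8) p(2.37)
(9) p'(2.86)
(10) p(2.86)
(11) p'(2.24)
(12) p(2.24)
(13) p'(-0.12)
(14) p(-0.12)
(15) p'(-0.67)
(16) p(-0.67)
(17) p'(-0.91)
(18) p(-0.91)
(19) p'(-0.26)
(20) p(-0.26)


(1) = -262.53
(2) = -512.64
(3) = -262.53
(4) = -512.64
(5) = -31.49
(6) = 25.09
(7) = -38.44
(8) = -27.84
(9) = -56.83
(10) = -51.03
(11) = -34.18
(12) = -23.13
(13) = -2.22
(14) = 2.94
(15) = -7.11
(16) = 5.29
(17) = -10.70
(18) = 7.41
(19) = -3.02
(20) = 3.30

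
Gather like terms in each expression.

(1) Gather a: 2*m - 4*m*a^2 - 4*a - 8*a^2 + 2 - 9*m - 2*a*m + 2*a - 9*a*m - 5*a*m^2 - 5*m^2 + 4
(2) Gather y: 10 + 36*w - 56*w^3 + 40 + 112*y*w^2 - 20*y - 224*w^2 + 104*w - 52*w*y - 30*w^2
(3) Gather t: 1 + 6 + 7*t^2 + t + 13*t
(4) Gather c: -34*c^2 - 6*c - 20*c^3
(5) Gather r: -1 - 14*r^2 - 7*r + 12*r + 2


(1) = a^2*(-4*m - 8) + a*(-5*m^2 - 11*m - 2) - 5*m^2 - 7*m + 6
(2) = -56*w^3 - 254*w^2 + 140*w + y*(112*w^2 - 52*w - 20) + 50
(3) = 7*t^2 + 14*t + 7
(4) = -20*c^3 - 34*c^2 - 6*c
(5) = -14*r^2 + 5*r + 1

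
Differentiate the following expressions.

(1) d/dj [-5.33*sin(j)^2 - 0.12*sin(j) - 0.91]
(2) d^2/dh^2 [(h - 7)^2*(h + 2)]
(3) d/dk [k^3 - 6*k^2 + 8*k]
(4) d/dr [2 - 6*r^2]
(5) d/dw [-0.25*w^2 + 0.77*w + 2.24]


(1) = -(10.66*sin(j) + 0.12)*cos(j)
(2) = 6*h - 24
(3) = 3*k^2 - 12*k + 8
(4) = -12*r
(5) = 0.77 - 0.5*w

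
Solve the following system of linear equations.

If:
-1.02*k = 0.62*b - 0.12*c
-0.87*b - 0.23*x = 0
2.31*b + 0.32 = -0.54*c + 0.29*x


Then:
b = -0.264367816091954*x
c = 1.66794380587484*x - 0.592592592592593
k = 0.356922845766659*x - 0.0697167755991285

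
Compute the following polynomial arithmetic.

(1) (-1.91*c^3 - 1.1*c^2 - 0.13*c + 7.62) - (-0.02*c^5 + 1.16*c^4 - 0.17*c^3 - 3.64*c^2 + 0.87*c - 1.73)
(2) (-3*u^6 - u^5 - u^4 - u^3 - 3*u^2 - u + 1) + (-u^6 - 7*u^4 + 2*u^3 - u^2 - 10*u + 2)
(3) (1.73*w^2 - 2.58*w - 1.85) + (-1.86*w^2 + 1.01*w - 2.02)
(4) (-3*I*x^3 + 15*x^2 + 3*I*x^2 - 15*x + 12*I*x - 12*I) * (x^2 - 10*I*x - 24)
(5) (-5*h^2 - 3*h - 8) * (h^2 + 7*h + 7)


(1) = 0.02*c^5 - 1.16*c^4 - 1.74*c^3 + 2.54*c^2 - 1.0*c + 9.35
(2) = -4*u^6 - u^5 - 8*u^4 + u^3 - 4*u^2 - 11*u + 3
(3) = -0.13*w^2 - 1.57*w - 3.87
(4) = -3*I*x^5 - 15*x^4 + 3*I*x^4 + 15*x^3 - 66*I*x^3 - 240*x^2 + 66*I*x^2 + 240*x - 288*I*x + 288*I
(5) = -5*h^4 - 38*h^3 - 64*h^2 - 77*h - 56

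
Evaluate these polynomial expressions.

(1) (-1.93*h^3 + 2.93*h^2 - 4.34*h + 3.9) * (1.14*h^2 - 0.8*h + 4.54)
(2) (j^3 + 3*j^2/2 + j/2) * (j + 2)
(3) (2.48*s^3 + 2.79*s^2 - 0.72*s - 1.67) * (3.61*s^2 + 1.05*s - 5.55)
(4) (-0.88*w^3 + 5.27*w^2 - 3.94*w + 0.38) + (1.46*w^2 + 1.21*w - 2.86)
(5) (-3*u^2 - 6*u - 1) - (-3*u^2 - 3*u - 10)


(1) = -2.2002*h^5 + 4.8842*h^4 - 16.0538*h^3 + 21.2202*h^2 - 22.8236*h + 17.706
(2) = j^4 + 7*j^3/2 + 7*j^2/2 + j
(3) = 8.9528*s^5 + 12.6759*s^4 - 13.4337*s^3 - 22.2692*s^2 + 2.2425*s + 9.2685
(4) = -0.88*w^3 + 6.73*w^2 - 2.73*w - 2.48
(5) = 9 - 3*u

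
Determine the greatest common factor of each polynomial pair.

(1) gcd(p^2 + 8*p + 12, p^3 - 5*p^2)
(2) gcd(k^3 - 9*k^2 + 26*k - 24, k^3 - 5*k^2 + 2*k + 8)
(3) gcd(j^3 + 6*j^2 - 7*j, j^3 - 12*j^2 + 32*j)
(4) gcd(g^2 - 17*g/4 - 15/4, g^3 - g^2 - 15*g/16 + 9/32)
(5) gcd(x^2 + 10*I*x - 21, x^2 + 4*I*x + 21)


(1) = 1
(2) = gcd((k - 4)*(k - 3)*(k - 2), (k - 4)*(k - 2)*(k + 1)) = k^2 - 6*k + 8
(3) = gcd(j*(j - 1)*(j + 7), j*(j - 8)*(j - 4)) = j
(4) = g + 3/4
(5) = x + 7*I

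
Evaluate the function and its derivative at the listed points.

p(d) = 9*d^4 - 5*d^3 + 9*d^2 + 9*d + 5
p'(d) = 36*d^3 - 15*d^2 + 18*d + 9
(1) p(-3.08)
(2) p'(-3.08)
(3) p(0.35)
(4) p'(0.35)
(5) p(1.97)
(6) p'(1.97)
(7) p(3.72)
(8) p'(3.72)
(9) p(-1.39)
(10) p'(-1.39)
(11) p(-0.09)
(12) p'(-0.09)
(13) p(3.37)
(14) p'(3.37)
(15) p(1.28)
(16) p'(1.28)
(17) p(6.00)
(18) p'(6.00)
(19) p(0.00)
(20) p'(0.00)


(1) = 1018.67
(2) = -1240.59
(3) = 9.17
(4) = 15.01
(5) = 154.98
(6) = 261.48
(7) = 1629.14
(8) = 1721.62
(9) = 56.90
(10) = -141.68
(11) = 4.27
(12) = 7.23
(13) = 1106.99
(14) = 1277.13
(15) = 44.94
(16) = 82.96
(17) = 10967.00
(18) = 7353.00
(19) = 5.00
(20) = 9.00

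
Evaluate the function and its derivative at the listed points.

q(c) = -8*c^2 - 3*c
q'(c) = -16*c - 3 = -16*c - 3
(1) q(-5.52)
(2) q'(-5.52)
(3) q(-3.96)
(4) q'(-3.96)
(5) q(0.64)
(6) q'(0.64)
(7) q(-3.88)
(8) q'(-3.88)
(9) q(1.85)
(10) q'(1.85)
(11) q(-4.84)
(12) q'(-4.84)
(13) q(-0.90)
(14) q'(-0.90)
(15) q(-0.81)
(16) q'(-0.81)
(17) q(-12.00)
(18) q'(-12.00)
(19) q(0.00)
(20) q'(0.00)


(1) = -227.20
(2) = 85.32
(3) = -113.57
(4) = 60.36
(5) = -5.20
(6) = -13.24
(7) = -108.80
(8) = 59.08
(9) = -32.93
(10) = -32.60
(11) = -172.88
(12) = 74.44
(13) = -3.78
(14) = 11.40
(15) = -2.82
(16) = 9.96
(17) = -1116.00
(18) = 189.00
(19) = 0.00
(20) = -3.00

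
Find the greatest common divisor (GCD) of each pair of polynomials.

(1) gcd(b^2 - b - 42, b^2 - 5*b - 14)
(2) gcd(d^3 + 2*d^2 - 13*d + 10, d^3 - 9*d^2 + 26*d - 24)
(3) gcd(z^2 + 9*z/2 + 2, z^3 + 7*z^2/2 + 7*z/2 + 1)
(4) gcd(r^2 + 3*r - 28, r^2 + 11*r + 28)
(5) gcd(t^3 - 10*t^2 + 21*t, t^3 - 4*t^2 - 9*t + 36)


(1) = b - 7
(2) = d - 2
(3) = gcd((z + 1/2)*(z + 4), (z + 1/2)*(z + 1)*(z + 2)) = z + 1/2
(4) = gcd((r - 4)*(r + 7), (r + 4)*(r + 7)) = r + 7
(5) = gcd(t*(t - 7)*(t - 3), (t - 4)*(t - 3)*(t + 3)) = t - 3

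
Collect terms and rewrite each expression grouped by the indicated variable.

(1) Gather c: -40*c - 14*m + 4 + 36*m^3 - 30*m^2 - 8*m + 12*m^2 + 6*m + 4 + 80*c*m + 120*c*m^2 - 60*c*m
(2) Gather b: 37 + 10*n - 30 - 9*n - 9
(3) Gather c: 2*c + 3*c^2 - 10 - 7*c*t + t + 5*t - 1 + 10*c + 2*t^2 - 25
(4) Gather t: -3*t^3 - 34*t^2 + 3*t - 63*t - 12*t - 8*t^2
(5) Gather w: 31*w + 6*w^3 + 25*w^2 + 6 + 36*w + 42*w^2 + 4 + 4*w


(1) = c*(120*m^2 + 20*m - 40) + 36*m^3 - 18*m^2 - 16*m + 8
(2) = n - 2
(3) = 3*c^2 + c*(12 - 7*t) + 2*t^2 + 6*t - 36
(4) = -3*t^3 - 42*t^2 - 72*t
(5) = 6*w^3 + 67*w^2 + 71*w + 10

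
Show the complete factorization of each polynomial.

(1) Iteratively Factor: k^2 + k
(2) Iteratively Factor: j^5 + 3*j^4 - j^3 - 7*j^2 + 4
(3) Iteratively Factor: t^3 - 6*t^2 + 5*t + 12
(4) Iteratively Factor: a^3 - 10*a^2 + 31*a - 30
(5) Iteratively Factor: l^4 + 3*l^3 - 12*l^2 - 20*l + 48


(1) = (k)*(k + 1)
(2) = (j + 1)*(j^4 + 2*j^3 - 3*j^2 - 4*j + 4) = (j - 1)*(j + 1)*(j^3 + 3*j^2 - 4) = (j - 1)*(j + 1)*(j + 2)*(j^2 + j - 2) = (j - 1)^2*(j + 1)*(j + 2)*(j + 2)
(3) = (t - 3)*(t^2 - 3*t - 4) = (t - 3)*(t + 1)*(t - 4)
(4) = (a - 5)*(a^2 - 5*a + 6) = (a - 5)*(a - 3)*(a - 2)
(5) = (l + 3)*(l^3 - 12*l + 16) = (l - 2)*(l + 3)*(l^2 + 2*l - 8) = (l - 2)^2*(l + 3)*(l + 4)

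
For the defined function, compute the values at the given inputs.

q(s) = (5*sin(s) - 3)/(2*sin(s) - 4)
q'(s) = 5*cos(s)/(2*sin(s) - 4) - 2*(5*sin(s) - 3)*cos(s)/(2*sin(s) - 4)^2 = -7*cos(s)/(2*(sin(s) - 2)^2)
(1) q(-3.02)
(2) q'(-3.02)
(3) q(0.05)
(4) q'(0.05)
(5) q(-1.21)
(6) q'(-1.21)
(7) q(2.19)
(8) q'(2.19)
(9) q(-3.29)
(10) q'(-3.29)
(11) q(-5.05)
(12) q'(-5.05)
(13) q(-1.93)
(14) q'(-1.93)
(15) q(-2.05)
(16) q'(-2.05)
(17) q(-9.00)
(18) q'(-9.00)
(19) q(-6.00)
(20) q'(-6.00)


(1) = 0.85
(2) = 0.77
(3) = 0.71
(4) = -0.92
(5) = 1.31
(6) = -0.14
(7) = -0.45
(8) = 1.44
(9) = 0.61
(10) = 1.01
(11) = -0.81
(12) = -1.04
(13) = 1.31
(14) = 0.14
(15) = 1.29
(16) = 0.19
(17) = 1.05
(18) = 0.55
(19) = 0.47
(20) = -1.14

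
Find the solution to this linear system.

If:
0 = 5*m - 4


Then:
m = 4/5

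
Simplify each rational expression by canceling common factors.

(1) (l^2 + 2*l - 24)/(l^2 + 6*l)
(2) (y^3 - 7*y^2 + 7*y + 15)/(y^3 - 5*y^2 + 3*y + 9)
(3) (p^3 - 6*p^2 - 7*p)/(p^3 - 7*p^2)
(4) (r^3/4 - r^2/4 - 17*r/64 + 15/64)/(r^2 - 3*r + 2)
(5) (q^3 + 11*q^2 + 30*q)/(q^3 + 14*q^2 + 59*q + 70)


(1) = (l - 4)/l
(2) = (y - 5)/(y - 3)
(3) = (p + 1)/p
(4) = (16*r^3 - 16*r^2 - 17*r + 15)/(64*r^2 - 192*r + 128)
(5) = (q^2 + 6*q)/(q^2 + 9*q + 14)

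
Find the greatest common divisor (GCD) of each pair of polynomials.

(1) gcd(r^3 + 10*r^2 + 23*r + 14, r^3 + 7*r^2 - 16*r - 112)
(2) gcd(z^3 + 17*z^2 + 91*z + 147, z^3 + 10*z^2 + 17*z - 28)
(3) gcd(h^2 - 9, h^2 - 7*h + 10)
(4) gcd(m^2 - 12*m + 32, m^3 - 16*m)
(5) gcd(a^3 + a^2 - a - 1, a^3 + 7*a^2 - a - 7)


(1) = r + 7
(2) = z + 7
(3) = 1
(4) = gcd((m - 8)*(m - 4), m*(m - 4)*(m + 4)) = m - 4
(5) = a^2 - 1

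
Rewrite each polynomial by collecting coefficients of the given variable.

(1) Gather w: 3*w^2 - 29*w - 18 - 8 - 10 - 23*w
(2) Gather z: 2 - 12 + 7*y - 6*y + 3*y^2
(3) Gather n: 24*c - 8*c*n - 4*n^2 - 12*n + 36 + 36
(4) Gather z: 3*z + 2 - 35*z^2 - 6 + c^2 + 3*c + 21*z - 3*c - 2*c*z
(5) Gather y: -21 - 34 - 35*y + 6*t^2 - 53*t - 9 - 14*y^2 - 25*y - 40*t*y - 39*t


(1) = 3*w^2 - 52*w - 36
(2) = 3*y^2 + y - 10
(3) = 24*c - 4*n^2 + n*(-8*c - 12) + 72
(4) = c^2 - 35*z^2 + z*(24 - 2*c) - 4
(5) = 6*t^2 - 92*t - 14*y^2 + y*(-40*t - 60) - 64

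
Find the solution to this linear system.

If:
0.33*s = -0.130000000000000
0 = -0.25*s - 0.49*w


Then:
s = -0.39
w = 0.20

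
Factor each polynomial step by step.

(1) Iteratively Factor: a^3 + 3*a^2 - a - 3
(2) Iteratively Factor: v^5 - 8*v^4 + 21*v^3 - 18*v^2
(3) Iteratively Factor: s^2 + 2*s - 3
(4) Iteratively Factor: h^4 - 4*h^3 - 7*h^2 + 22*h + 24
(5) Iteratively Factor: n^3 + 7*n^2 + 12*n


(1) = (a + 1)*(a^2 + 2*a - 3) = (a - 1)*(a + 1)*(a + 3)
(2) = (v - 2)*(v^4 - 6*v^3 + 9*v^2) = v*(v - 2)*(v^3 - 6*v^2 + 9*v) = v*(v - 3)*(v - 2)*(v^2 - 3*v) = v*(v - 3)^2*(v - 2)*(v)
(3) = (s - 1)*(s + 3)
(4) = (h + 1)*(h^3 - 5*h^2 - 2*h + 24) = (h + 1)*(h + 2)*(h^2 - 7*h + 12) = (h - 3)*(h + 1)*(h + 2)*(h - 4)
(5) = (n + 4)*(n^2 + 3*n) = (n + 3)*(n + 4)*(n)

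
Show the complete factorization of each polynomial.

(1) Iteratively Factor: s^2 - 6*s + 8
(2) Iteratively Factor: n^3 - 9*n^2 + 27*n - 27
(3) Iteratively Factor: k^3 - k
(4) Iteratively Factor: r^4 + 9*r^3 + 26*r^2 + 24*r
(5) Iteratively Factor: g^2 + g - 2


(1) = (s - 4)*(s - 2)
(2) = (n - 3)*(n^2 - 6*n + 9) = (n - 3)^2*(n - 3)
(3) = (k + 1)*(k^2 - k) = k*(k + 1)*(k - 1)
(4) = (r + 3)*(r^3 + 6*r^2 + 8*r) = (r + 2)*(r + 3)*(r^2 + 4*r) = r*(r + 2)*(r + 3)*(r + 4)
(5) = (g + 2)*(g - 1)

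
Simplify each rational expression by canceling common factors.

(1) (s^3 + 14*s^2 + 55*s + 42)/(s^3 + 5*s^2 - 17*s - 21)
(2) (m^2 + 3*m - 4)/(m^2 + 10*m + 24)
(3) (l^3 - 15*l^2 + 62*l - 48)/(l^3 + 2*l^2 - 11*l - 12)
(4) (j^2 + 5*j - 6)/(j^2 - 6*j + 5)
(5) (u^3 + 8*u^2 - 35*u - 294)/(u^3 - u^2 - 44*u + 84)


(1) = (s + 6)/(s - 3)
(2) = (m - 1)/(m + 6)
(3) = (l^3 - 15*l^2 + 62*l - 48)/(l^3 + 2*l^2 - 11*l - 12)
(4) = (j + 6)/(j - 5)
(5) = (u + 7)/(u - 2)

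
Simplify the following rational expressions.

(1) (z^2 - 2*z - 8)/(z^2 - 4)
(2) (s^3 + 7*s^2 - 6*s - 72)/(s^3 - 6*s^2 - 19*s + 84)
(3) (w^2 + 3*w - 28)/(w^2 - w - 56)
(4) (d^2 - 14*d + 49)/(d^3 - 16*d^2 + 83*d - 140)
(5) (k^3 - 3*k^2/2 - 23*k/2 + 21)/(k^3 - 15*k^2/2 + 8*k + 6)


(1) = (z - 4)/(z - 2)
(2) = (s + 6)/(s - 7)
(3) = (w - 4)/(w - 8)
(4) = (d - 7)/(d^2 - 9*d + 20)
(5) = (2*k^2 + k - 21)/(2*k^2 - 11*k - 6)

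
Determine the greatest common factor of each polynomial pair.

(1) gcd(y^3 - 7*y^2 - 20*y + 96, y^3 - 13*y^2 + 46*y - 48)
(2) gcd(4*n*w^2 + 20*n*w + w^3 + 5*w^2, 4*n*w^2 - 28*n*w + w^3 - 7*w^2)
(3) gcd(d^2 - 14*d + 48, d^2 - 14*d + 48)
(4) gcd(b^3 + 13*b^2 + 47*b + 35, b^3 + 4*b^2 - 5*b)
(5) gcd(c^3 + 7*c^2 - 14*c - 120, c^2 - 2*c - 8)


(1) = gcd((y - 8)*(y - 3)*(y + 4), (y - 8)*(y - 3)*(y - 2)) = y^2 - 11*y + 24
(2) = gcd(w*(4*n + w)*(w + 5), w*(4*n + w)*(w - 7)) = 4*n*w + w^2
(3) = gcd((d - 8)*(d - 6), (d - 8)*(d - 6)) = d^2 - 14*d + 48
(4) = gcd((b + 1)*(b + 5)*(b + 7), b*(b - 1)*(b + 5)) = b + 5
(5) = gcd((c - 4)*(c + 5)*(c + 6), (c - 4)*(c + 2)) = c - 4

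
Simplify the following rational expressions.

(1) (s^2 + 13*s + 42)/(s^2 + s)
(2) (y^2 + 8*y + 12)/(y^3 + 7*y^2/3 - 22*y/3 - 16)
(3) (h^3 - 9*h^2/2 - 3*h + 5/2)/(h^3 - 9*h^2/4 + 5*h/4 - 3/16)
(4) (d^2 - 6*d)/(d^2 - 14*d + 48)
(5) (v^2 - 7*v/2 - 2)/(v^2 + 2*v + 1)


(1) = (s^2 + 13*s + 42)/(s^2 + s)
(2) = (3*y + 18)/(3*y^2 + y - 24)
(3) = (8*h^2 - 32*h - 40)/(8*h^2 - 14*h + 3)
(4) = d/(d - 8)
(5) = (2*v^2 - 7*v - 4)/(2*v^2 + 4*v + 2)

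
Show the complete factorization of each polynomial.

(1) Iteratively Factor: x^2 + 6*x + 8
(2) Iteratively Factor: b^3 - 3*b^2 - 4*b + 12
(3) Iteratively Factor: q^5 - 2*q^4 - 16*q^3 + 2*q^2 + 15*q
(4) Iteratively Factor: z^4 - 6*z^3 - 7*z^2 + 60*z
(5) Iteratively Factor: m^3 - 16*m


(1) = (x + 2)*(x + 4)
(2) = (b - 2)*(b^2 - b - 6) = (b - 3)*(b - 2)*(b + 2)
(3) = (q)*(q^4 - 2*q^3 - 16*q^2 + 2*q + 15) = q*(q - 1)*(q^3 - q^2 - 17*q - 15) = q*(q - 1)*(q + 1)*(q^2 - 2*q - 15) = q*(q - 5)*(q - 1)*(q + 1)*(q + 3)
(4) = (z + 3)*(z^3 - 9*z^2 + 20*z) = (z - 5)*(z + 3)*(z^2 - 4*z) = (z - 5)*(z - 4)*(z + 3)*(z)
(5) = (m)*(m^2 - 16) = m*(m + 4)*(m - 4)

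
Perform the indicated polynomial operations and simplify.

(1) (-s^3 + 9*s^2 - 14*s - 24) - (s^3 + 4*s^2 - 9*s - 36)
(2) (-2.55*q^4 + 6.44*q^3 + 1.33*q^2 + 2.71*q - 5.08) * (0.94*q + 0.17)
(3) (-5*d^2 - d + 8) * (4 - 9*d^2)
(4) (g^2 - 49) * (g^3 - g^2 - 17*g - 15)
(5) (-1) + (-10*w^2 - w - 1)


(1) = -2*s^3 + 5*s^2 - 5*s + 12
(2) = -2.397*q^5 + 5.6201*q^4 + 2.345*q^3 + 2.7735*q^2 - 4.3145*q - 0.8636
(3) = 45*d^4 + 9*d^3 - 92*d^2 - 4*d + 32
(4) = g^5 - g^4 - 66*g^3 + 34*g^2 + 833*g + 735
(5) = -10*w^2 - w - 2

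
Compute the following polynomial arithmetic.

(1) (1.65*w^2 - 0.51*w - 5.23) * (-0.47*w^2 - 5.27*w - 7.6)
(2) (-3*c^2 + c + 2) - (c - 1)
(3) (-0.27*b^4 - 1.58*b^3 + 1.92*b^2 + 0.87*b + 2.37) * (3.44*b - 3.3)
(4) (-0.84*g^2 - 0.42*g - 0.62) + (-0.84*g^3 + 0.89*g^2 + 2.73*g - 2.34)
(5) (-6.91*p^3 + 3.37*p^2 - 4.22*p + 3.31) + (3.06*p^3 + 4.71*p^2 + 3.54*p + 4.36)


(1) = -0.7755*w^4 - 8.4558*w^3 - 7.3942*w^2 + 31.4381*w + 39.748
(2) = 3 - 3*c^2
(3) = -0.9288*b^5 - 4.5442*b^4 + 11.8188*b^3 - 3.3432*b^2 + 5.2818*b - 7.821
(4) = -0.84*g^3 + 0.05*g^2 + 2.31*g - 2.96
(5) = -3.85*p^3 + 8.08*p^2 - 0.68*p + 7.67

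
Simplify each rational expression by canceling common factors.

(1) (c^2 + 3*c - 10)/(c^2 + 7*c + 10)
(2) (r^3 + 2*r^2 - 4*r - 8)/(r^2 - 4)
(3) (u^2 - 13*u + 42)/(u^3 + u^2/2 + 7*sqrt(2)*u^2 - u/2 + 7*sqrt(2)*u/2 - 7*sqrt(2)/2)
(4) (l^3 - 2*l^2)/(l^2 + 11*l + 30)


(1) = (c - 2)/(c + 2)
(2) = r + 2
(3) = (2*u^2 - 26*u + 84)/(2*u^3 + u^2*(1 + 14*sqrt(2)) + u*(-1 + 7*sqrt(2)) - 7*sqrt(2))
(4) = (l^3 - 2*l^2)/(l^2 + 11*l + 30)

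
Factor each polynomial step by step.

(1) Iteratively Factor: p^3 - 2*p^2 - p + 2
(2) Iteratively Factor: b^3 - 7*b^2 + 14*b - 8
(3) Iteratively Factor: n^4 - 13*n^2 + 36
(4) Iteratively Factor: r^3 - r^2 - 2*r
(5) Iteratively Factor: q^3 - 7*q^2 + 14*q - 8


(1) = (p + 1)*(p^2 - 3*p + 2) = (p - 1)*(p + 1)*(p - 2)
(2) = (b - 1)*(b^2 - 6*b + 8) = (b - 2)*(b - 1)*(b - 4)
(3) = (n - 2)*(n^3 + 2*n^2 - 9*n - 18) = (n - 2)*(n + 2)*(n^2 - 9) = (n - 3)*(n - 2)*(n + 2)*(n + 3)
(4) = (r - 2)*(r^2 + r) = (r - 2)*(r + 1)*(r)
(5) = (q - 1)*(q^2 - 6*q + 8) = (q - 4)*(q - 1)*(q - 2)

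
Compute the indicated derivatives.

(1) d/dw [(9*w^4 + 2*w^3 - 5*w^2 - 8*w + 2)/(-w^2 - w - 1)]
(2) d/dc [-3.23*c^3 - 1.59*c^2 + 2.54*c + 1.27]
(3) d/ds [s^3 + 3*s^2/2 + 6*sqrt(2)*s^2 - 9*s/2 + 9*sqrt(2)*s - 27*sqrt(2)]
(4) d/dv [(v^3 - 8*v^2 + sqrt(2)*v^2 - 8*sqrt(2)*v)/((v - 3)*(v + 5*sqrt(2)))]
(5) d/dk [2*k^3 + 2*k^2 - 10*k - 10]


(1) = (-18*w^5 - 29*w^4 - 40*w^3 - 9*w^2 + 14*w + 10)/(w^4 + 2*w^3 + 3*w^2 + 2*w + 1)
(2) = -9.69*c^2 - 3.18*c + 2.54
(3) = 3*s^2 + 3*s + 12*sqrt(2)*s - 9/2 + 9*sqrt(2)
(4) = (v^4 - 6*v^3 + 10*sqrt(2)*v^3 - 80*sqrt(2)*v^2 + 34*v^2 - 60*v + 240*sqrt(2)*v + 240)/(v^4 - 6*v^3 + 10*sqrt(2)*v^3 - 60*sqrt(2)*v^2 + 59*v^2 - 300*v + 90*sqrt(2)*v + 450)
(5) = 6*k^2 + 4*k - 10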